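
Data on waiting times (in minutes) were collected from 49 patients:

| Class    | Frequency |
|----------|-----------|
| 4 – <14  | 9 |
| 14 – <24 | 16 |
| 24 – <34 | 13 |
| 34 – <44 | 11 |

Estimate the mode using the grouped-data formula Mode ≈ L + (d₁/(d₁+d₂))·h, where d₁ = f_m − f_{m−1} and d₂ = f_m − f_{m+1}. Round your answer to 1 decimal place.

Modal class: 14 – <24 (highest frequency 16).
d₁ = 16 − 9 = 7, d₂ = 16 − 13 = 3
Mode ≈ 14 + (7/(7+3)) × 10 = 14 + 7.0000 = 21.0000

21.0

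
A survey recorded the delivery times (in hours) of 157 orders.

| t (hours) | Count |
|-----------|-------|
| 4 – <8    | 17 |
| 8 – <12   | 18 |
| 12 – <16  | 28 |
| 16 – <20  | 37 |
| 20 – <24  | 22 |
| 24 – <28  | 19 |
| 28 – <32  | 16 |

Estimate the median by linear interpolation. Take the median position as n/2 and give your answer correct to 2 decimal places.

17.68

Cumulative frequencies: 17, 35, 63, 100, 122, 141, 157
n = 157; position = n/2 = 78.5.
This falls in the class 16 – <20: L = 16, F = 63, f = 37, h = 4.
Median ≈ 16 + ((78.5 − 63) / 37) × 4 = 17.6757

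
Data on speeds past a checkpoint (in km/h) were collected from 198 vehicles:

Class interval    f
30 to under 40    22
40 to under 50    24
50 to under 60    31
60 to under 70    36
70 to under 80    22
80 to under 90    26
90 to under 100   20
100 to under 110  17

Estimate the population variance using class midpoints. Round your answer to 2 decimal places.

447.77

Midpoints: 35, 45, 55, 65, 75, 85, 95, 105
n = 198, Σfm = 13440, mean = 67.8788
Σfm² = 1000950
Σf(m − x̄)² = Σfm² − (Σfm)²/n = 1000950 − 13440²/198 = 88659.0909
Population variance = 88659.0909 / 198 = 447.7732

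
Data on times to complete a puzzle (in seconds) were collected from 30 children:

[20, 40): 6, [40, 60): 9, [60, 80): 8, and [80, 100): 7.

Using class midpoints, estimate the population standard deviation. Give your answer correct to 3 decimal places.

21.124

Midpoints: 30, 50, 70, 90
n = 30, Σfm = 1820, mean = 60.6667
Σfm² = 123800
Σf(m − x̄)² = Σfm² − (Σfm)²/n = 123800 − 1820²/30 = 13386.6667
Population variance = 13386.6667 / 30 = 446.2222
Standard deviation = √446.2222 = 21.1240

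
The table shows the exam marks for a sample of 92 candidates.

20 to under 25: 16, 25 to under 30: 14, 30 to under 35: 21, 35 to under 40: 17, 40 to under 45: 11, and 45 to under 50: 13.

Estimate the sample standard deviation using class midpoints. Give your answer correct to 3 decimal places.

8.202

Midpoints: 22.5, 27.5, 32.5, 37.5, 42.5, 47.5
n = 92, Σfm = 3150, mean = 34.2391
Σfm² = 113975
Σf(m − x̄)² = Σfm² − (Σfm)²/n = 113975 − 3150²/92 = 6121.7391
Sample variance = 6121.7391 / 91 = 67.2719
Standard deviation = √67.2719 = 8.2019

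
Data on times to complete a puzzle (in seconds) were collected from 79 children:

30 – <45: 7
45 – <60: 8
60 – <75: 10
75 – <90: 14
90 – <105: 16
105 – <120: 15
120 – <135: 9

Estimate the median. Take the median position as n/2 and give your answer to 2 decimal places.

90.47

Cumulative frequencies: 7, 15, 25, 39, 55, 70, 79
n = 79; position = n/2 = 39.5.
This falls in the class 90 – <105: L = 90, F = 39, f = 16, h = 15.
Median ≈ 90 + ((39.5 − 39) / 16) × 15 = 90.4688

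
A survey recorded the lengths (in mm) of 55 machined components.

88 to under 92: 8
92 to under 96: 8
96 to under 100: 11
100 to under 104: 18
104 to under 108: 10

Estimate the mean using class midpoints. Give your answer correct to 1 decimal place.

99.0

Midpoints: 90, 94, 98, 102, 106
Σfm = 8×90 + 8×94 + 11×98 + 18×102 + 10×106 = 5446
n = Σf = 55
Mean = 5446 / 55 = 99.0182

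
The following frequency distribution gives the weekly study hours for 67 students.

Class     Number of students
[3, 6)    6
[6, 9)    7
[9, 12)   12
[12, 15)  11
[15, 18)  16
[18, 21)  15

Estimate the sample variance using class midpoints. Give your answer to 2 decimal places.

Midpoints: 4.5, 7.5, 10.5, 13.5, 16.5, 19.5
n = 67, Σfm = 910.5, mean = 13.5896
Σfm² = 13902.75
Σf(m − x̄)² = Σfm² − (Σfm)²/n = 13902.75 − 910.5²/67 = 1529.4627
Sample variance = 1529.4627 / 66 = 23.1737

23.17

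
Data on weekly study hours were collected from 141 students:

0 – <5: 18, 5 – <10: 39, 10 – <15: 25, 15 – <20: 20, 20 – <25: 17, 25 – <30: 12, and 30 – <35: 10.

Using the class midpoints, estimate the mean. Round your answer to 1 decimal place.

Midpoints: 2.5, 7.5, 12.5, 17.5, 22.5, 27.5, 32.5
Σfm = 18×2.5 + 39×7.5 + 25×12.5 + 20×17.5 + 17×22.5 + 12×27.5 + 10×32.5 = 2037.5
n = Σf = 141
Mean = 2037.5 / 141 = 14.4504

14.5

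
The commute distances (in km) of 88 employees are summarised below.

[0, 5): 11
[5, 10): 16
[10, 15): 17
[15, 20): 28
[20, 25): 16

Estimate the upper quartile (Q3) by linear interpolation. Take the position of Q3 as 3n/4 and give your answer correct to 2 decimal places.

18.93

Cumulative frequencies: 11, 27, 44, 72, 88
n = 88; position = 3n/4 = 66.
This falls in the class [15, 20): L = 15, F = 44, f = 28, h = 5.
Upper quartile ≈ 15 + ((66 − 44) / 28) × 5 = 18.9286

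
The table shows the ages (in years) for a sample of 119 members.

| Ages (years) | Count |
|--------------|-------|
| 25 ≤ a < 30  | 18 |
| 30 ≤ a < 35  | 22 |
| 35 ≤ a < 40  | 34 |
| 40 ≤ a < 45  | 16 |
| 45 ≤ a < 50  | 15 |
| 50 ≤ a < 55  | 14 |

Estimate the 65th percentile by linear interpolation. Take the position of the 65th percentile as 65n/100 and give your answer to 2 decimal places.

41.05

Cumulative frequencies: 18, 40, 74, 90, 105, 119
n = 119; position = 65n/100 = 77.35.
This falls in the class 40 ≤ a < 45: L = 40, F = 74, f = 16, h = 5.
65th percentile ≈ 40 + ((77.35 − 74) / 16) × 5 = 41.0469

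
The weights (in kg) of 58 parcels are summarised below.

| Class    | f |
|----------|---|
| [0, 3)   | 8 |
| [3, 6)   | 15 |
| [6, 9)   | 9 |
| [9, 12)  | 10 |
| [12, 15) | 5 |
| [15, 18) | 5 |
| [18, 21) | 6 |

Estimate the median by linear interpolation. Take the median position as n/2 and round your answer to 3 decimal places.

8.000

Cumulative frequencies: 8, 23, 32, 42, 47, 52, 58
n = 58; position = n/2 = 29.
This falls in the class [6, 9): L = 6, F = 23, f = 9, h = 3.
Median ≈ 6 + ((29 − 23) / 9) × 3 = 8.0000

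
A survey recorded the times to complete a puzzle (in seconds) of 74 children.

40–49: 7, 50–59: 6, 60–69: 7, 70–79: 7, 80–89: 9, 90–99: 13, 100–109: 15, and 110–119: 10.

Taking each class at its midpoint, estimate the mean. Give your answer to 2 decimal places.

85.31

Midpoints: 44.5, 54.5, 64.5, 74.5, 84.5, 94.5, 104.5, 114.5
Σfm = 7×44.5 + 6×54.5 + 7×64.5 + 7×74.5 + 9×84.5 + 13×94.5 + 15×104.5 + 10×114.5 = 6313
n = Σf = 74
Mean = 6313 / 74 = 85.3108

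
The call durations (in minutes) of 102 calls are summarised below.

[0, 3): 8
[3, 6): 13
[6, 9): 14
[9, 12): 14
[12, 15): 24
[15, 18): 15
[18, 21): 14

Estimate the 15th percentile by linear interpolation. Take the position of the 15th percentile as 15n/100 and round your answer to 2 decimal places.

4.68

Cumulative frequencies: 8, 21, 35, 49, 73, 88, 102
n = 102; position = 15n/100 = 15.3.
This falls in the class [3, 6): L = 3, F = 8, f = 13, h = 3.
15th percentile ≈ 3 + ((15.3 − 8) / 13) × 3 = 4.6846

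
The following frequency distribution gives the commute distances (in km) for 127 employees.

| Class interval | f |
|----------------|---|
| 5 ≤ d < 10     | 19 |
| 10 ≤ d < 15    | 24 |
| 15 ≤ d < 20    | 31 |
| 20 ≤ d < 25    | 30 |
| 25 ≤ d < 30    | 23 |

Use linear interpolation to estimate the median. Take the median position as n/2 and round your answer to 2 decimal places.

18.31

Cumulative frequencies: 19, 43, 74, 104, 127
n = 127; position = n/2 = 63.5.
This falls in the class 15 ≤ d < 20: L = 15, F = 43, f = 31, h = 5.
Median ≈ 15 + ((63.5 − 43) / 31) × 5 = 18.3065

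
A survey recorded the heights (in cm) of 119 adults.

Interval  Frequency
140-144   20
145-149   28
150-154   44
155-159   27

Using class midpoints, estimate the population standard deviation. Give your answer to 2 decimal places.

Midpoints: 142, 147, 152, 157
n = 119, Σfm = 17883, mean = 150.2773
Σfm² = 2690431
Σf(m − x̄)² = Σfm² − (Σfm)²/n = 2690431 − 17883²/119 = 3021.8487
Population variance = 3021.8487 / 119 = 25.3937
Standard deviation = √25.3937 = 5.0392

5.04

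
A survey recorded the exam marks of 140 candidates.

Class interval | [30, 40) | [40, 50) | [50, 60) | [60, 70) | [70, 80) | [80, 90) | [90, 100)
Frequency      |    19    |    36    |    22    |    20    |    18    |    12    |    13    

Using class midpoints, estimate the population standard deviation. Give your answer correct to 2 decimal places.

18.61

Midpoints: 35, 45, 55, 65, 75, 85, 95
n = 140, Σfm = 8400, mean = 60.0000
Σfm² = 552500
Σf(m − x̄)² = Σfm² − (Σfm)²/n = 552500 − 8400²/140 = 48500.0000
Population variance = 48500.0000 / 140 = 346.4286
Standard deviation = √346.4286 = 18.6126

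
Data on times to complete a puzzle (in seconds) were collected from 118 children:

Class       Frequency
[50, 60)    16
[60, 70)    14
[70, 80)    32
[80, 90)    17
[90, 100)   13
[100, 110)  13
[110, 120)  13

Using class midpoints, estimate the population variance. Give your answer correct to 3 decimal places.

Midpoints: 55, 65, 75, 85, 95, 105, 115
n = 118, Σfm = 9730, mean = 82.4576
Σfm² = 842950
Σf(m − x̄)² = Σfm² − (Σfm)²/n = 842950 − 9730²/118 = 40637.2881
Population variance = 40637.2881 / 118 = 344.3838

344.384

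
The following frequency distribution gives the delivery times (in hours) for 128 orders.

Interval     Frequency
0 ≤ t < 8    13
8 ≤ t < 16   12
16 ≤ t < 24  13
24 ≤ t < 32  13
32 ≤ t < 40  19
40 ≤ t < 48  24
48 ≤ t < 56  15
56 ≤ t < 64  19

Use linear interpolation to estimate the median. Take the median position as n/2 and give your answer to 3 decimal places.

Cumulative frequencies: 13, 25, 38, 51, 70, 94, 109, 128
n = 128; position = n/2 = 64.
This falls in the class 32 ≤ t < 40: L = 32, F = 51, f = 19, h = 8.
Median ≈ 32 + ((64 − 51) / 19) × 8 = 37.4737

37.474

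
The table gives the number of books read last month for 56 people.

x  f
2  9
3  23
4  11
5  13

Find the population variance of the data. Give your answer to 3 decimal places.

1.036

Values: 2, 3, 4, 5
n = 56, Σfx = 196, mean = 3.5000
Σfx² = 744
Σf(x − x̄)² = Σfx² − (Σfx)²/n = 744 − 196²/56 = 58.0000
Population variance = 58.0000 / 56 = 1.0357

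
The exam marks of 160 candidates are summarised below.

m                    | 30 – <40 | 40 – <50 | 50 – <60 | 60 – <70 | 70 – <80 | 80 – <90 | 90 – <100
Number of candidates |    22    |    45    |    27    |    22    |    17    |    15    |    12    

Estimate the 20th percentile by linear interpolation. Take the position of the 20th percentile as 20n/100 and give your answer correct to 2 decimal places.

42.22

Cumulative frequencies: 22, 67, 94, 116, 133, 148, 160
n = 160; position = 20n/100 = 32.
This falls in the class 40 – <50: L = 40, F = 22, f = 45, h = 10.
20th percentile ≈ 40 + ((32 − 22) / 45) × 10 = 42.2222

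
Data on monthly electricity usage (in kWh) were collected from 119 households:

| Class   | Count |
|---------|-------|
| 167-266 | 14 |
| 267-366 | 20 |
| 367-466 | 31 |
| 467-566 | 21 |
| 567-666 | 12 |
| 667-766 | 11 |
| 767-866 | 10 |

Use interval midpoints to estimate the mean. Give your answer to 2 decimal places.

Midpoints: 216.5, 316.5, 416.5, 516.5, 616.5, 716.5, 816.5
Σfm = 14×216.5 + 20×316.5 + 31×416.5 + 21×516.5 + 12×616.5 + 11×716.5 + 10×816.5 = 56563.5
n = Σf = 119
Mean = 56563.5 / 119 = 475.3235

475.32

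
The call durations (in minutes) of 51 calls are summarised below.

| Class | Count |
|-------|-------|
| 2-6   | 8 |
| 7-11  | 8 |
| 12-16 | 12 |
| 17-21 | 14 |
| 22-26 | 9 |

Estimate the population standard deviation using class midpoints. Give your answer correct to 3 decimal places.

Midpoints: 4, 9, 14, 19, 24
n = 51, Σfm = 754, mean = 14.7843
Σfm² = 13366
Σf(m − x̄)² = Σfm² − (Σfm)²/n = 13366 − 754²/51 = 2218.6275
Population variance = 2218.6275 / 51 = 43.5025
Standard deviation = √43.5025 = 6.5956

6.596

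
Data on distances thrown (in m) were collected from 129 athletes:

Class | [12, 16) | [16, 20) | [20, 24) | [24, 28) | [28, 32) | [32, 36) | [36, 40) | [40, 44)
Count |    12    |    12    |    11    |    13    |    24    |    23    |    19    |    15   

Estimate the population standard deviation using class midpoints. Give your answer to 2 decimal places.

Midpoints: 14, 18, 22, 26, 30, 34, 38, 42
n = 129, Σfm = 3818, mean = 29.5969
Σfm² = 122436
Σf(m − x̄)² = Σfm² − (Σfm)²/n = 122436 − 3818²/129 = 9435.0388
Population variance = 9435.0388 / 129 = 73.1398
Standard deviation = √73.1398 = 8.5522

8.55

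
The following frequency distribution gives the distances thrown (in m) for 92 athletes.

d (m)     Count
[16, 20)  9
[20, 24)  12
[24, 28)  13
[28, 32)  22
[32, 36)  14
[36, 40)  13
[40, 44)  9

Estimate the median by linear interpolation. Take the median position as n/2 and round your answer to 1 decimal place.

30.2

Cumulative frequencies: 9, 21, 34, 56, 70, 83, 92
n = 92; position = n/2 = 46.
This falls in the class [28, 32): L = 28, F = 34, f = 22, h = 4.
Median ≈ 28 + ((46 − 34) / 22) × 4 = 30.1818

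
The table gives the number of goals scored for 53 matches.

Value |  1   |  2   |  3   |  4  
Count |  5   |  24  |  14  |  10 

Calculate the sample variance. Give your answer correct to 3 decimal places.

0.829

Values: 1, 2, 3, 4
n = 53, Σfx = 135, mean = 2.5472
Σfx² = 387
Σf(x − x̄)² = Σfx² − (Σfx)²/n = 387 − 135²/53 = 43.1321
Sample variance = 43.1321 / 52 = 0.8295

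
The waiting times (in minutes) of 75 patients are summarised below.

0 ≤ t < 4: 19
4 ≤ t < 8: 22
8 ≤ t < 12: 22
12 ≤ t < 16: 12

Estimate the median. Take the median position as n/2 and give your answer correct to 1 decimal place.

7.4

Cumulative frequencies: 19, 41, 63, 75
n = 75; position = n/2 = 37.5.
This falls in the class 4 ≤ t < 8: L = 4, F = 19, f = 22, h = 4.
Median ≈ 4 + ((37.5 − 19) / 22) × 4 = 7.3636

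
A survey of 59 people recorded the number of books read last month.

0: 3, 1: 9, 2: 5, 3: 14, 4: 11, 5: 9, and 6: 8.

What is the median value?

3

Cumulative frequencies: 3, 12, 17, 31, 42, 51, 59
n = 59, so the median is the value in position (n+1)/2 = 30.
Position 30 falls at value 3.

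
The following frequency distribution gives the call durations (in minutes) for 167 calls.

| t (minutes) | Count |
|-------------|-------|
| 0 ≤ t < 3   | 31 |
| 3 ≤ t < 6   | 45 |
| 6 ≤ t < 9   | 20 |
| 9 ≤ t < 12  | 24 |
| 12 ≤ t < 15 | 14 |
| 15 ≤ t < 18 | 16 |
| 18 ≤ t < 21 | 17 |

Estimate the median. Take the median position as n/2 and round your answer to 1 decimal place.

Cumulative frequencies: 31, 76, 96, 120, 134, 150, 167
n = 167; position = n/2 = 83.5.
This falls in the class 6 ≤ t < 9: L = 6, F = 76, f = 20, h = 3.
Median ≈ 6 + ((83.5 − 76) / 20) × 3 = 7.1250

7.1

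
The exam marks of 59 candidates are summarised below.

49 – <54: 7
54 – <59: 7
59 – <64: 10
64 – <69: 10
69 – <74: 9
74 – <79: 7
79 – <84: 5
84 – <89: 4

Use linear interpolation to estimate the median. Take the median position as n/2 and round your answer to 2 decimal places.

Cumulative frequencies: 7, 14, 24, 34, 43, 50, 55, 59
n = 59; position = n/2 = 29.5.
This falls in the class 64 – <69: L = 64, F = 24, f = 10, h = 5.
Median ≈ 64 + ((29.5 − 24) / 10) × 5 = 66.7500

66.75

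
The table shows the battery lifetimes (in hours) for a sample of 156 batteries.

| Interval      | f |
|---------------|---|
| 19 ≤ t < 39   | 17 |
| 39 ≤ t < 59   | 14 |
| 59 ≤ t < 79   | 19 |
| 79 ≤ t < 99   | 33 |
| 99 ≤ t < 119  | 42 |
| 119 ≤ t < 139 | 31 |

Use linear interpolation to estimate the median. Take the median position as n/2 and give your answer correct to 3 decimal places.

Cumulative frequencies: 17, 31, 50, 83, 125, 156
n = 156; position = n/2 = 78.
This falls in the class 79 ≤ t < 99: L = 79, F = 50, f = 33, h = 20.
Median ≈ 79 + ((78 − 50) / 33) × 20 = 95.9697

95.970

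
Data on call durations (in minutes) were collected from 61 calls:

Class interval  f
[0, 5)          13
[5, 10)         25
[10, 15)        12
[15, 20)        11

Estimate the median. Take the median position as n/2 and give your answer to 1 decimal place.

8.5

Cumulative frequencies: 13, 38, 50, 61
n = 61; position = n/2 = 30.5.
This falls in the class [5, 10): L = 5, F = 13, f = 25, h = 5.
Median ≈ 5 + ((30.5 − 13) / 25) × 5 = 8.5000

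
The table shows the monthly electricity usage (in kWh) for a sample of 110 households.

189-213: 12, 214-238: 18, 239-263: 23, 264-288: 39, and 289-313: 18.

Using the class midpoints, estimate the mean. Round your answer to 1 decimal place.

258.5

Midpoints: 201, 226, 251, 276, 301
Σfm = 12×201 + 18×226 + 23×251 + 39×276 + 18×301 = 28435
n = Σf = 110
Mean = 28435 / 110 = 258.5000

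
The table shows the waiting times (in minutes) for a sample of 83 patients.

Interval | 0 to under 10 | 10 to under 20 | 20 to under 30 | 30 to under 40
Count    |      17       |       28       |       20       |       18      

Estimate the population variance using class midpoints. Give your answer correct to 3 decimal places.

Midpoints: 5, 15, 25, 35
n = 83, Σfm = 1635, mean = 19.6988
Σfm² = 41275
Σf(m − x̄)² = Σfm² − (Σfm)²/n = 41275 − 1635²/83 = 9067.4699
Population variance = 9067.4699 / 83 = 109.2466

109.247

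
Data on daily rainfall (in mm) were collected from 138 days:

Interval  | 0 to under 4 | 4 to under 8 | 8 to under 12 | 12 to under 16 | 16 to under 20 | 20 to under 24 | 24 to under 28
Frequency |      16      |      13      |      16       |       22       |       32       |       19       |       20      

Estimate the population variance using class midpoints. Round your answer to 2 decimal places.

56.63

Midpoints: 2, 6, 10, 14, 18, 22, 26
n = 138, Σfm = 2092, mean = 15.1594
Σfm² = 39528
Σf(m − x̄)² = Σfm² − (Σfm)²/n = 39528 − 2092²/138 = 7814.4928
Population variance = 7814.4928 / 138 = 56.6268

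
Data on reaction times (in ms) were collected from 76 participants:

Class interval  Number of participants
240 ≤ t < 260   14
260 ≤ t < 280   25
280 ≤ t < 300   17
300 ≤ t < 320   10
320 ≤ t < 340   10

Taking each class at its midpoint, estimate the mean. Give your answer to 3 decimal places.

Midpoints: 250, 270, 290, 310, 330
Σfm = 14×250 + 25×270 + 17×290 + 10×310 + 10×330 = 21580
n = Σf = 76
Mean = 21580 / 76 = 283.9474

283.947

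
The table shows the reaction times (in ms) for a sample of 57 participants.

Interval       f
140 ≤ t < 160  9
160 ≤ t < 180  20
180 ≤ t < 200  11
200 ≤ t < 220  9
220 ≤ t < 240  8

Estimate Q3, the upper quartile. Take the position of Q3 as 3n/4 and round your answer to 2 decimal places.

206.11

Cumulative frequencies: 9, 29, 40, 49, 57
n = 57; position = 3n/4 = 42.75.
This falls in the class 200 ≤ t < 220: L = 200, F = 40, f = 9, h = 20.
Upper quartile ≈ 200 + ((42.75 − 40) / 9) × 20 = 206.1111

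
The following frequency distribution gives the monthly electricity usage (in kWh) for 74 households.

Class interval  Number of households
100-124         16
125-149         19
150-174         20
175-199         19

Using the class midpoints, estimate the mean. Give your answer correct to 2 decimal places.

151.19

Midpoints: 112, 137, 162, 187
Σfm = 16×112 + 19×137 + 20×162 + 19×187 = 11188
n = Σf = 74
Mean = 11188 / 74 = 151.1892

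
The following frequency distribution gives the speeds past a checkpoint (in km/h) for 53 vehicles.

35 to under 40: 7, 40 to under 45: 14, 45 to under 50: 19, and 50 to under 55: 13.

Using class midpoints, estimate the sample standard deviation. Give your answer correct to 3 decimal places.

Midpoints: 37.5, 42.5, 47.5, 52.5
n = 53, Σfm = 2442.5, mean = 46.0849
Σfm² = 113831.25
Σf(m − x̄)² = Σfm² − (Σfm)²/n = 113831.25 − 2442.5²/53 = 1268.8679
Sample variance = 1268.8679 / 52 = 24.4013
Standard deviation = √24.4013 = 4.9398

4.940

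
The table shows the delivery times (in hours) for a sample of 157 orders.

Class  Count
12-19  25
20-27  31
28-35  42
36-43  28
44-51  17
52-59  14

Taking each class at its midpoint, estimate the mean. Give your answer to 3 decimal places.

32.672

Midpoints: 15.5, 23.5, 31.5, 39.5, 47.5, 55.5
Σfm = 25×15.5 + 31×23.5 + 42×31.5 + 28×39.5 + 17×47.5 + 14×55.5 = 5129.5
n = Σf = 157
Mean = 5129.5 / 157 = 32.6720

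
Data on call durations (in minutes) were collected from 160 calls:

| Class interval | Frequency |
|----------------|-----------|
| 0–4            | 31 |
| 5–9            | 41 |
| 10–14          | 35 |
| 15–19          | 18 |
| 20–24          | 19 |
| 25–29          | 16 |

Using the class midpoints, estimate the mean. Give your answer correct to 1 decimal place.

Midpoints: 2, 7, 12, 17, 22, 27
Σfm = 31×2 + 41×7 + 35×12 + 18×17 + 19×22 + 16×27 = 1925
n = Σf = 160
Mean = 1925 / 160 = 12.0312

12.0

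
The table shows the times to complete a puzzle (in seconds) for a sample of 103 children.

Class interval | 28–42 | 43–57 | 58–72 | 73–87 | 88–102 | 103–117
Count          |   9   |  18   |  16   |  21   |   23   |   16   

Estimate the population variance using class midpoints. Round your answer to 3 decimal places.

Midpoints: 35, 50, 65, 80, 95, 110
n = 103, Σfm = 7880, mean = 76.5049
Σfm² = 659200
Σf(m − x̄)² = Σfm² − (Σfm)²/n = 659200 − 7880²/103 = 56341.7476
Population variance = 56341.7476 / 103 = 547.0073

547.007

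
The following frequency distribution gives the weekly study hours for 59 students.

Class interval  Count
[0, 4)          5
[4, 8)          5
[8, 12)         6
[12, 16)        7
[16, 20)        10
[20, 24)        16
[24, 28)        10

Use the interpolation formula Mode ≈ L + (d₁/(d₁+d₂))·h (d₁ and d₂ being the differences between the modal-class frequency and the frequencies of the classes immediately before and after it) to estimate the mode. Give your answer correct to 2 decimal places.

22.00

Modal class: [20, 24) (highest frequency 16).
d₁ = 16 − 10 = 6, d₂ = 16 − 10 = 6
Mode ≈ 20 + (6/(6+6)) × 4 = 20 + 2.0000 = 22.0000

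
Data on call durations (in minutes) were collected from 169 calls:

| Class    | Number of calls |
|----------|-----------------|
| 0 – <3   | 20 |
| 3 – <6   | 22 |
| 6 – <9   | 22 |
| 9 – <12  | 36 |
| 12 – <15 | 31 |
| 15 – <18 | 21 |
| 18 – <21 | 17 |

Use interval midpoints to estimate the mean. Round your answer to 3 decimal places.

10.464

Midpoints: 1.5, 4.5, 7.5, 10.5, 13.5, 16.5, 19.5
Σfm = 20×1.5 + 22×4.5 + 22×7.5 + 36×10.5 + 31×13.5 + 21×16.5 + 17×19.5 = 1768.5
n = Σf = 169
Mean = 1768.5 / 169 = 10.4645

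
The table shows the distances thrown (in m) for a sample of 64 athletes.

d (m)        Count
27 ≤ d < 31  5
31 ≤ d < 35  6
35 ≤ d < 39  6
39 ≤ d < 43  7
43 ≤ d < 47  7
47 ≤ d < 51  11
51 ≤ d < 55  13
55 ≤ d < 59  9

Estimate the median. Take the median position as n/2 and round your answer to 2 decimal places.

Cumulative frequencies: 5, 11, 17, 24, 31, 42, 55, 64
n = 64; position = n/2 = 32.
This falls in the class 47 ≤ d < 51: L = 47, F = 31, f = 11, h = 4.
Median ≈ 47 + ((32 − 31) / 11) × 4 = 47.3636

47.36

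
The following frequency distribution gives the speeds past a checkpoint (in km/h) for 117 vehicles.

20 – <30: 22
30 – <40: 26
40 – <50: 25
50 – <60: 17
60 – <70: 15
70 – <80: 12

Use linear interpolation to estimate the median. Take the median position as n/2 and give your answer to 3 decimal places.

Cumulative frequencies: 22, 48, 73, 90, 105, 117
n = 117; position = n/2 = 58.5.
This falls in the class 40 – <50: L = 40, F = 48, f = 25, h = 10.
Median ≈ 40 + ((58.5 − 48) / 25) × 10 = 44.2000

44.200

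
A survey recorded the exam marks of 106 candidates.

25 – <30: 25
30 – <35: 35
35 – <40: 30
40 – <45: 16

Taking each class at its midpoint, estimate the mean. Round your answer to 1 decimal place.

34.2

Midpoints: 27.5, 32.5, 37.5, 42.5
Σfm = 25×27.5 + 35×32.5 + 30×37.5 + 16×42.5 = 3630
n = Σf = 106
Mean = 3630 / 106 = 34.2453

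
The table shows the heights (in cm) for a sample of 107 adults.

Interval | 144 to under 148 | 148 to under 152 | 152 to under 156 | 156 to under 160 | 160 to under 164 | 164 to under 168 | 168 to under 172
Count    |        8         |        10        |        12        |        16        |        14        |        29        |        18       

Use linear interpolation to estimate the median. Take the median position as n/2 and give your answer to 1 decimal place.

162.1

Cumulative frequencies: 8, 18, 30, 46, 60, 89, 107
n = 107; position = n/2 = 53.5.
This falls in the class 160 to under 164: L = 160, F = 46, f = 14, h = 4.
Median ≈ 160 + ((53.5 − 46) / 14) × 4 = 162.1429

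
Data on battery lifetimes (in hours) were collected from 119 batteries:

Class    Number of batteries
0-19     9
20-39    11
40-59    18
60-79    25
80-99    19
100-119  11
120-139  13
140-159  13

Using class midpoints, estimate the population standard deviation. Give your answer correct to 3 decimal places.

40.811

Midpoints: 9.5, 29.5, 49.5, 69.5, 89.5, 109.5, 129.5, 149.5
n = 119, Σfm = 9570.5, mean = 80.4244
Σfm² = 967899.75
Σf(m − x̄)² = Σfm² − (Σfm)²/n = 967899.75 − 9570.5²/119 = 198198.3193
Population variance = 198198.3193 / 119 = 1665.5321
Standard deviation = √1665.5321 = 40.8109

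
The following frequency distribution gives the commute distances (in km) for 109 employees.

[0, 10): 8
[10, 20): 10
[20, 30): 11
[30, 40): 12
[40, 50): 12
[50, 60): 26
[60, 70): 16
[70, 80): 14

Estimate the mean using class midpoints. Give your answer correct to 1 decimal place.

45.4

Midpoints: 5, 15, 25, 35, 45, 55, 65, 75
Σfm = 8×5 + 10×15 + 11×25 + 12×35 + 12×45 + 26×55 + 16×65 + 14×75 = 4945
n = Σf = 109
Mean = 4945 / 109 = 45.3670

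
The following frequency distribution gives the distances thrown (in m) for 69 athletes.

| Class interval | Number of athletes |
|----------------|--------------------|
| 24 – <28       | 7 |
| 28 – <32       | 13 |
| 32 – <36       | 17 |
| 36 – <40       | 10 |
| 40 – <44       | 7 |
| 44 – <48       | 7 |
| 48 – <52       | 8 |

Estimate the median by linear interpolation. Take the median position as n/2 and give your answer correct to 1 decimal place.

Cumulative frequencies: 7, 20, 37, 47, 54, 61, 69
n = 69; position = n/2 = 34.5.
This falls in the class 32 – <36: L = 32, F = 20, f = 17, h = 4.
Median ≈ 32 + ((34.5 − 20) / 17) × 4 = 35.4118

35.4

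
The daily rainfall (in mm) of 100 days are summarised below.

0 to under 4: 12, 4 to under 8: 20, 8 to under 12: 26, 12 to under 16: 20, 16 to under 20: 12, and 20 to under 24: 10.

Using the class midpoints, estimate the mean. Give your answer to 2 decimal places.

Midpoints: 2, 6, 10, 14, 18, 22
Σfm = 12×2 + 20×6 + 26×10 + 20×14 + 12×18 + 10×22 = 1120
n = Σf = 100
Mean = 1120 / 100 = 11.2000

11.20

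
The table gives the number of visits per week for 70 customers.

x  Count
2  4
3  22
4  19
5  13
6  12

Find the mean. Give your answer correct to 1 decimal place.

Values: 2, 3, 4, 5, 6
Σfx = 4×2 + 22×3 + 19×4 + 13×5 + 12×6 = 287
n = Σf = 70
Mean = 287 / 70 = 4.1000

4.1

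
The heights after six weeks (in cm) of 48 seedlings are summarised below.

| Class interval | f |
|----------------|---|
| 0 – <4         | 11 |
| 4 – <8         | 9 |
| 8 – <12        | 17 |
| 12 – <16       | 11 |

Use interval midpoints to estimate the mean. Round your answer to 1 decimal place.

Midpoints: 2, 6, 10, 14
Σfm = 11×2 + 9×6 + 17×10 + 11×14 = 400
n = Σf = 48
Mean = 400 / 48 = 8.3333

8.3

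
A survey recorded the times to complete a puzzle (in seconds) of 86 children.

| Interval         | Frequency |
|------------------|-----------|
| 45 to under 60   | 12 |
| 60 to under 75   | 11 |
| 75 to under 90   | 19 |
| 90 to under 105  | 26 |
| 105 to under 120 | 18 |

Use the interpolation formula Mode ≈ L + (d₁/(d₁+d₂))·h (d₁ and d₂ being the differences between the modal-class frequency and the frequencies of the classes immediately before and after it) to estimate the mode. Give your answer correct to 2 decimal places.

Modal class: 90 to under 105 (highest frequency 26).
d₁ = 26 − 19 = 7, d₂ = 26 − 18 = 8
Mode ≈ 90 + (7/(7+8)) × 15 = 90 + 7.0000 = 97.0000

97.00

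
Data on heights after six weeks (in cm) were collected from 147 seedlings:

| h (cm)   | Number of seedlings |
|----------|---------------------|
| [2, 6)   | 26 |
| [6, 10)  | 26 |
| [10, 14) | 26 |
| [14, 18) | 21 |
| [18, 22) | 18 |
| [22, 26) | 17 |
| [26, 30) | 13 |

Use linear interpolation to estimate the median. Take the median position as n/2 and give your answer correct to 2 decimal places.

Cumulative frequencies: 26, 52, 78, 99, 117, 134, 147
n = 147; position = n/2 = 73.5.
This falls in the class [10, 14): L = 10, F = 52, f = 26, h = 4.
Median ≈ 10 + ((73.5 − 52) / 26) × 4 = 13.3077

13.31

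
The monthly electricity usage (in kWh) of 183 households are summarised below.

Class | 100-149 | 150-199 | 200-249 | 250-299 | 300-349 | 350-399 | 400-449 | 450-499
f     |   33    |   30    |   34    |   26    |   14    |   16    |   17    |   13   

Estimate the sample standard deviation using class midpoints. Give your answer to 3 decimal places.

109.909

Midpoints: 124.5, 174.5, 224.5, 274.5, 324.5, 374.5, 424.5, 474.5
n = 183, Σfm = 48033.5, mean = 262.4781
Σfm² = 14806295.75
Σf(m − x̄)² = Σfm² − (Σfm)²/n = 14806295.75 − 48033.5²/183 = 2198551.9126
Sample variance = 2198551.9126 / 182 = 12079.9556
Standard deviation = √12079.9556 = 109.9089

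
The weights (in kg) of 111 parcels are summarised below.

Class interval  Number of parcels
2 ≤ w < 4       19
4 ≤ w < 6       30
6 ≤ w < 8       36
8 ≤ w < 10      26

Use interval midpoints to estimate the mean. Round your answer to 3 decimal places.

6.243

Midpoints: 3, 5, 7, 9
Σfm = 19×3 + 30×5 + 36×7 + 26×9 = 693
n = Σf = 111
Mean = 693 / 111 = 6.2432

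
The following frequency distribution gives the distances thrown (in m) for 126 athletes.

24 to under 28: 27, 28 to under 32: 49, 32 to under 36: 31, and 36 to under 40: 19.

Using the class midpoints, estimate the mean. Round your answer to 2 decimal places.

31.33

Midpoints: 26, 30, 34, 38
Σfm = 27×26 + 49×30 + 31×34 + 19×38 = 3948
n = Σf = 126
Mean = 3948 / 126 = 31.3333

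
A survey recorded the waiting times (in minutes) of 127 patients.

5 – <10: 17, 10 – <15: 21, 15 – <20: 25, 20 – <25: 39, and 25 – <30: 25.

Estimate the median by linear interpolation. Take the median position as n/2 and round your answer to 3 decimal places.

Cumulative frequencies: 17, 38, 63, 102, 127
n = 127; position = n/2 = 63.5.
This falls in the class 20 – <25: L = 20, F = 63, f = 39, h = 5.
Median ≈ 20 + ((63.5 − 63) / 39) × 5 = 20.0641

20.064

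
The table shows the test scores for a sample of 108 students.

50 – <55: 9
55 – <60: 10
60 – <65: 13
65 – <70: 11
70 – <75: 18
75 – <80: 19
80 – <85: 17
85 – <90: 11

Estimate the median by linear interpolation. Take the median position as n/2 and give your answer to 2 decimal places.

Cumulative frequencies: 9, 19, 32, 43, 61, 80, 97, 108
n = 108; position = n/2 = 54.
This falls in the class 70 – <75: L = 70, F = 43, f = 18, h = 5.
Median ≈ 70 + ((54 − 43) / 18) × 5 = 73.0556

73.06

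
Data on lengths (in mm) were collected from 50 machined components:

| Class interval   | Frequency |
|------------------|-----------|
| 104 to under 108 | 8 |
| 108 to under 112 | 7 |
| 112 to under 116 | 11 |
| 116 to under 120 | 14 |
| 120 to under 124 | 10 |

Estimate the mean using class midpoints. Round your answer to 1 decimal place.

Midpoints: 106, 110, 114, 118, 122
Σfm = 8×106 + 7×110 + 11×114 + 14×118 + 10×122 = 5744
n = Σf = 50
Mean = 5744 / 50 = 114.8800

114.9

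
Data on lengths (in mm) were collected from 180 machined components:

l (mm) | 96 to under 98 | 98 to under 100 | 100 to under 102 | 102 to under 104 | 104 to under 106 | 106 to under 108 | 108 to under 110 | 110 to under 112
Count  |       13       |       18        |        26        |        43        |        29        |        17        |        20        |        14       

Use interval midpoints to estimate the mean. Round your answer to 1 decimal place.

103.9

Midpoints: 97, 99, 101, 103, 105, 107, 109, 111
Σfm = 13×97 + 18×99 + 26×101 + 43×103 + 29×105 + 17×107 + 20×109 + 14×111 = 18696
n = Σf = 180
Mean = 18696 / 180 = 103.8667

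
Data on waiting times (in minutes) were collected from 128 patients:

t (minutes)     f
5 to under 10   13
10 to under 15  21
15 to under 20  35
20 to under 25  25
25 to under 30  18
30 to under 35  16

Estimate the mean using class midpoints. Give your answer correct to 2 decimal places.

19.92

Midpoints: 7.5, 12.5, 17.5, 22.5, 27.5, 32.5
Σfm = 13×7.5 + 21×12.5 + 35×17.5 + 25×22.5 + 18×27.5 + 16×32.5 = 2550
n = Σf = 128
Mean = 2550 / 128 = 19.9219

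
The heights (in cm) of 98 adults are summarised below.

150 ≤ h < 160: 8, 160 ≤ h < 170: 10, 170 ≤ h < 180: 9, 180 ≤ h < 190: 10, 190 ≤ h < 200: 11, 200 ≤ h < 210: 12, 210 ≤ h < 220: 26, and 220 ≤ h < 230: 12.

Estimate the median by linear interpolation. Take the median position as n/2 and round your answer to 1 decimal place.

200.8

Cumulative frequencies: 8, 18, 27, 37, 48, 60, 86, 98
n = 98; position = n/2 = 49.
This falls in the class 200 ≤ h < 210: L = 200, F = 48, f = 12, h = 10.
Median ≈ 200 + ((49 − 48) / 12) × 10 = 200.8333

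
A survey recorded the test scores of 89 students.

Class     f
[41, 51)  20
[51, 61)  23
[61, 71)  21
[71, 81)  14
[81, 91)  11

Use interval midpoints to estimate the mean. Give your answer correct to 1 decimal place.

Midpoints: 46, 56, 66, 76, 86
Σfm = 20×46 + 23×56 + 21×66 + 14×76 + 11×86 = 5604
n = Σf = 89
Mean = 5604 / 89 = 62.9663

63.0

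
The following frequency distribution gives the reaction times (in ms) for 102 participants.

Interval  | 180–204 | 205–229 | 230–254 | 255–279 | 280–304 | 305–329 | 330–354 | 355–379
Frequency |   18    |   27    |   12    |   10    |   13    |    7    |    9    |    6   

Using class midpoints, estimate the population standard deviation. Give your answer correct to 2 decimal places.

54.39

Midpoints: 192, 217, 242, 267, 292, 317, 342, 367
n = 102, Σfm = 26184, mean = 256.7059
Σfm² = 7023278
Σf(m − x̄)² = Σfm² − (Σfm)²/n = 7023278 − 26184²/102 = 301691.1765
Population variance = 301691.1765 / 102 = 2957.7566
Standard deviation = √2957.7566 = 54.3853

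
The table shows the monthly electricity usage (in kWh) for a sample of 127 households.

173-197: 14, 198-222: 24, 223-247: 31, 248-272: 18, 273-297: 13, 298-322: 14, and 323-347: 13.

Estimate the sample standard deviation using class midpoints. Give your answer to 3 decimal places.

45.956

Midpoints: 185, 210, 235, 260, 285, 310, 335
n = 127, Σfm = 31995, mean = 251.9291
Σfm² = 8326575
Σf(m − x̄)² = Σfm² − (Σfm)²/n = 8326575 − 31995²/127 = 266102.3622
Sample variance = 266102.3622 / 126 = 2111.9235
Standard deviation = √2111.9235 = 45.9557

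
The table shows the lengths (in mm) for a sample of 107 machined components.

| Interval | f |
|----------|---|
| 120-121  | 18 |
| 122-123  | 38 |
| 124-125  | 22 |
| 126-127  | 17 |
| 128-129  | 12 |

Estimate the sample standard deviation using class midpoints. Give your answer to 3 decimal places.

2.494

Midpoints: 120.5, 122.5, 124.5, 126.5, 128.5
n = 107, Σfm = 13255.5, mean = 123.8832
Σfm² = 1642792.75
Σf(m − x̄)² = Σfm² − (Σfm)²/n = 1642792.75 − 13255.5²/107 = 659.2897
Sample variance = 659.2897 / 106 = 6.2197
Standard deviation = √6.2197 = 2.4939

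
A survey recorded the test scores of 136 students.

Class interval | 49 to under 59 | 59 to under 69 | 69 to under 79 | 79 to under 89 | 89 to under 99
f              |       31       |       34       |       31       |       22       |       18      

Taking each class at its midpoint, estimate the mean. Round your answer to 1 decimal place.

Midpoints: 54, 64, 74, 84, 94
Σfm = 31×54 + 34×64 + 31×74 + 22×84 + 18×94 = 9684
n = Σf = 136
Mean = 9684 / 136 = 71.2059

71.2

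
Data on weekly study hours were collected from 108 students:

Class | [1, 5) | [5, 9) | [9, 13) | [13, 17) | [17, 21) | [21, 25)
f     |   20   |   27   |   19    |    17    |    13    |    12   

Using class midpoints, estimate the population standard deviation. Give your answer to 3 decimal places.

Midpoints: 3, 7, 11, 15, 19, 23
n = 108, Σfm = 1236, mean = 11.4444
Σfm² = 18668
Σf(m − x̄)² = Σfm² − (Σfm)²/n = 18668 − 1236²/108 = 4522.6667
Population variance = 4522.6667 / 108 = 41.8765
Standard deviation = √41.8765 = 6.4712

6.471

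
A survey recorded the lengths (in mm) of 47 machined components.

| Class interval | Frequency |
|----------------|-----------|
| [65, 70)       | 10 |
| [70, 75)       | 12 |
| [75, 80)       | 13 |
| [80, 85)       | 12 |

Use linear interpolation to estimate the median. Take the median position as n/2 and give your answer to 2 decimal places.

Cumulative frequencies: 10, 22, 35, 47
n = 47; position = n/2 = 23.5.
This falls in the class [75, 80): L = 75, F = 22, f = 13, h = 5.
Median ≈ 75 + ((23.5 − 22) / 13) × 5 = 75.5769

75.58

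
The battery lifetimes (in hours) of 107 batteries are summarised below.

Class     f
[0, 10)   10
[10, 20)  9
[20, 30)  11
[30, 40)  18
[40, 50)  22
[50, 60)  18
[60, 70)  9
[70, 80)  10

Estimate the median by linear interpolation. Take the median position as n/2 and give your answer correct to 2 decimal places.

42.50

Cumulative frequencies: 10, 19, 30, 48, 70, 88, 97, 107
n = 107; position = n/2 = 53.5.
This falls in the class [40, 50): L = 40, F = 48, f = 22, h = 10.
Median ≈ 40 + ((53.5 − 48) / 22) × 10 = 42.5000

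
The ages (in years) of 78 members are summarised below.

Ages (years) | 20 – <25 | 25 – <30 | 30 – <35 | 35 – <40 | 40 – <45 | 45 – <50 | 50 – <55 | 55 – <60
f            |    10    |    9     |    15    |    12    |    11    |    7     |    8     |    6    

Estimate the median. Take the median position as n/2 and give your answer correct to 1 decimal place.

Cumulative frequencies: 10, 19, 34, 46, 57, 64, 72, 78
n = 78; position = n/2 = 39.
This falls in the class 35 – <40: L = 35, F = 34, f = 12, h = 5.
Median ≈ 35 + ((39 − 34) / 12) × 5 = 37.0833

37.1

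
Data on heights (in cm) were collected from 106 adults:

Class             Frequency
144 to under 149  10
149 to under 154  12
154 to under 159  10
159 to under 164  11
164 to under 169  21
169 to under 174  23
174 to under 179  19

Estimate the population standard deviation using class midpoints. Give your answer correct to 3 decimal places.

9.689

Midpoints: 146.5, 151.5, 156.5, 161.5, 166.5, 171.5, 176.5
n = 106, Σfm = 17419, mean = 164.3302
Σfm² = 2872418.5
Σf(m − x̄)² = Σfm² − (Σfm)²/n = 2872418.5 − 17419²/106 = 9950.9434
Population variance = 9950.9434 / 106 = 93.8768
Standard deviation = √93.8768 = 9.6890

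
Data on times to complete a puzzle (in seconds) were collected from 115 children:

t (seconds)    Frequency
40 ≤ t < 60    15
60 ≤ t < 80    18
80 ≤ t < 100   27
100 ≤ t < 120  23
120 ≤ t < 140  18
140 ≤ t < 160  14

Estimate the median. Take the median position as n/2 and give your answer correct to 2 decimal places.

98.15

Cumulative frequencies: 15, 33, 60, 83, 101, 115
n = 115; position = n/2 = 57.5.
This falls in the class 80 ≤ t < 100: L = 80, F = 33, f = 27, h = 20.
Median ≈ 80 + ((57.5 − 33) / 27) × 20 = 98.1481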